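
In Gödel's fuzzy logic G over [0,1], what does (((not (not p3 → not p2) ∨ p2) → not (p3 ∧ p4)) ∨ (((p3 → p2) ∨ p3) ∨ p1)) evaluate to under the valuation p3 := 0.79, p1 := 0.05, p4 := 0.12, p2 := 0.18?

not p3: Gödel ¬ of 0.79 = 0 (operand ≠ 0)
not p2: Gödel ¬ of 0.18 = 0 (operand ≠ 0)
(not p3 → not p2): 0 ≤ 0, so result = 1
not (not p3 → not p2): Gödel ¬ of 1 = 0 (operand ≠ 0)
(not (not p3 → not p2) ∨ p2) = max(0, 0.18) = 0.18
(p3 ∧ p4) = min(0.79, 0.12) = 0.12
not (p3 ∧ p4): Gödel ¬ of 0.12 = 0 (operand ≠ 0)
((not (not p3 → not p2) ∨ p2) → not (p3 ∧ p4)): 0.18 > 0, so result = 0
(p3 → p2): 0.79 > 0.18, so result = 0.18
((p3 → p2) ∨ p3) = max(0.18, 0.79) = 0.79
(((p3 → p2) ∨ p3) ∨ p1) = max(0.79, 0.05) = 0.79
(((not (not p3 → not p2) ∨ p2) → not (p3 ∧ p4)) ∨ (((p3 → p2) ∨ p3) ∨ p1)) = max(0, 0.79) = 0.79

0.79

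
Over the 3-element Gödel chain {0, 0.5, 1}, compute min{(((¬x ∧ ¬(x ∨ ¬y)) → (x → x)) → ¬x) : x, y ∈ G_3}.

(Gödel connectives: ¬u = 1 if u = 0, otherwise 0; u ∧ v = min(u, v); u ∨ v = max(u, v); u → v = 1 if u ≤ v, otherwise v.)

0.00

The minimum is attained at x = 0.5, y = 0:
  ¬x: Gödel ¬ of 0.5 = 0 (operand ≠ 0)
  ¬y: Gödel ¬ of 0 = 1 (operand is 0)
  (x ∨ ¬y) = max(0.5, 1) = 1
  ¬(x ∨ ¬y): Gödel ¬ of 1 = 0 (operand ≠ 0)
  (¬x ∧ ¬(x ∨ ¬y)) = min(0, 0) = 0
  (x → x): 0.5 ≤ 0.5, so result = 1
  ((¬x ∧ ¬(x ∨ ¬y)) → (x → x)): 0 ≤ 1, so result = 1
  ¬x: Gödel ¬ of 0.5 = 0 (operand ≠ 0)
  (((¬x ∧ ¬(x ∨ ¬y)) → (x → x)) → ¬x): 1 > 0, so result = 0
Checking all 9 assignments confirms none give a value below 0.00.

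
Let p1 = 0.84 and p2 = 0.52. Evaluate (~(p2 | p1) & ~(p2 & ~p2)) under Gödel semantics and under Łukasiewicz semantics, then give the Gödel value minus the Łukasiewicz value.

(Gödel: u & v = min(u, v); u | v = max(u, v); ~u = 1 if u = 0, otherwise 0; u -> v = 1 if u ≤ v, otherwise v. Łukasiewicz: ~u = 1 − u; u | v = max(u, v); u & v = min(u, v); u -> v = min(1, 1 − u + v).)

Gödel evaluation:
  (p2 | p1) = max(0.52, 0.84) = 0.84
  ~(p2 | p1): Gödel ¬ of 0.84 = 0 (operand ≠ 0)
  ~p2: Gödel ¬ of 0.52 = 0 (operand ≠ 0)
  (p2 & ~p2) = min(0.52, 0) = 0
  ~(p2 & ~p2): Gödel ¬ of 0 = 1 (operand is 0)
  (~(p2 | p1) & ~(p2 & ~p2)) = min(0, 1) = 0
  Gödel value = 0
Łukasiewicz evaluation:
  (p2 | p1) = max(0.52, 0.84) = 0.84
  ~(p2 | p1): Łukasiewicz ¬ gives 1 − 0.84 = 0.16
  ~p2: Łukasiewicz ¬ gives 1 − 0.52 = 0.48
  (p2 & ~p2) = min(0.52, 0.48) = 0.48
  ~(p2 & ~p2): Łukasiewicz ¬ gives 1 − 0.48 = 0.52
  (~(p2 | p1) & ~(p2 & ~p2)) = min(0.16, 0.52) = 0.16
  Łukasiewicz value = 0.16
Difference: 0 − 0.16 = -0.16

-0.16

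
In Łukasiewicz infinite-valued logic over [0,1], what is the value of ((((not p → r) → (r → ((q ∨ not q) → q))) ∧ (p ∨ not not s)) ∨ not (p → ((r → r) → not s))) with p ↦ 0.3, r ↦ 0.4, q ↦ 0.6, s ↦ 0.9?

not p: Łukasiewicz ¬ gives 1 − 0.3 = 0.7
(not p → r): min(1, 1 − 0.7 + 0.4) = 0.7
not q: Łukasiewicz ¬ gives 1 − 0.6 = 0.4
(q ∨ not q) = max(0.6, 0.4) = 0.6
((q ∨ not q) → q): min(1, 1 − 0.6 + 0.6) = 1
(r → ((q ∨ not q) → q)): min(1, 1 − 0.4 + 1) = 1
((not p → r) → (r → ((q ∨ not q) → q))): min(1, 1 − 0.7 + 1) = 1
not s: Łukasiewicz ¬ gives 1 − 0.9 = 0.1
not not s: Łukasiewicz ¬ gives 1 − 0.1 = 0.9
(p ∨ not not s) = max(0.3, 0.9) = 0.9
(((not p → r) → (r → ((q ∨ not q) → q))) ∧ (p ∨ not not s)) = min(1, 0.9) = 0.9
(r → r): min(1, 1 − 0.4 + 0.4) = 1
not s: Łukasiewicz ¬ gives 1 − 0.9 = 0.1
((r → r) → not s): min(1, 1 − 1 + 0.1) = 0.1
(p → ((r → r) → not s)): min(1, 1 − 0.3 + 0.1) = 0.8
not (p → ((r → r) → not s)): Łukasiewicz ¬ gives 1 − 0.8 = 0.2
((((not p → r) → (r → ((q ∨ not q) → q))) ∧ (p ∨ not not s)) ∨ not (p → ((r → r) → not s))) = max(0.9, 0.2) = 0.9

0.90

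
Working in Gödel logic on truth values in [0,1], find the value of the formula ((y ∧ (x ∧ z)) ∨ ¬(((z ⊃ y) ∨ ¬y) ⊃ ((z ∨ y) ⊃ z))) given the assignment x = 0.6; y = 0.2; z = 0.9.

(x ∧ z) = min(0.6, 0.9) = 0.6
(y ∧ (x ∧ z)) = min(0.2, 0.6) = 0.2
(z ⊃ y): 0.9 > 0.2, so result = 0.2
¬y: Gödel ¬ of 0.2 = 0 (operand ≠ 0)
((z ⊃ y) ∨ ¬y) = max(0.2, 0) = 0.2
(z ∨ y) = max(0.9, 0.2) = 0.9
((z ∨ y) ⊃ z): 0.9 ≤ 0.9, so result = 1
(((z ⊃ y) ∨ ¬y) ⊃ ((z ∨ y) ⊃ z)): 0.2 ≤ 1, so result = 1
¬(((z ⊃ y) ∨ ¬y) ⊃ ((z ∨ y) ⊃ z)): Gödel ¬ of 1 = 0 (operand ≠ 0)
((y ∧ (x ∧ z)) ∨ ¬(((z ⊃ y) ∨ ¬y) ⊃ ((z ∨ y) ⊃ z))) = max(0.2, 0) = 0.2

0.20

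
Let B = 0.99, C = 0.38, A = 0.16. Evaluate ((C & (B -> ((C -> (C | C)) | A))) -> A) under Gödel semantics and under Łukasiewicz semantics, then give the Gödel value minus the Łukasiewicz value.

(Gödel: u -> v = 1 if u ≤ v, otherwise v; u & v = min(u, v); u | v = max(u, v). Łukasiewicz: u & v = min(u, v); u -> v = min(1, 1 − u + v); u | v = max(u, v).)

Gödel evaluation:
  (C | C) = max(0.38, 0.38) = 0.38
  (C -> (C | C)): 0.38 ≤ 0.38, so result = 1
  ((C -> (C | C)) | A) = max(1, 0.16) = 1
  (B -> ((C -> (C | C)) | A)): 0.99 ≤ 1, so result = 1
  (C & (B -> ((C -> (C | C)) | A))) = min(0.38, 1) = 0.38
  ((C & (B -> ((C -> (C | C)) | A))) -> A): 0.38 > 0.16, so result = 0.16
  Gödel value = 0.16
Łukasiewicz evaluation:
  (C | C) = max(0.38, 0.38) = 0.38
  (C -> (C | C)): min(1, 1 − 0.38 + 0.38) = 1
  ((C -> (C | C)) | A) = max(1, 0.16) = 1
  (B -> ((C -> (C | C)) | A)): min(1, 1 − 0.99 + 1) = 1
  (C & (B -> ((C -> (C | C)) | A))) = min(0.38, 1) = 0.38
  ((C & (B -> ((C -> (C | C)) | A))) -> A): min(1, 1 − 0.38 + 0.16) = 0.78
  Łukasiewicz value = 0.78
Difference: 0.16 − 0.78 = -0.62

-0.62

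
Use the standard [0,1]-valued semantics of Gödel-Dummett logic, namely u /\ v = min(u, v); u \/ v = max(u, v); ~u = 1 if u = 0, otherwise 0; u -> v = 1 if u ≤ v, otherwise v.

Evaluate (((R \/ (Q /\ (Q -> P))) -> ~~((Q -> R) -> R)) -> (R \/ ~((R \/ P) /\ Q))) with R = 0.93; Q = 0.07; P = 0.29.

0.93

(Q -> P): 0.07 ≤ 0.29, so result = 1
(Q /\ (Q -> P)) = min(0.07, 1) = 0.07
(R \/ (Q /\ (Q -> P))) = max(0.93, 0.07) = 0.93
(Q -> R): 0.07 ≤ 0.93, so result = 1
((Q -> R) -> R): 1 > 0.93, so result = 0.93
~((Q -> R) -> R): Gödel ¬ of 0.93 = 0 (operand ≠ 0)
~~((Q -> R) -> R): Gödel ¬ of 0 = 1 (operand is 0)
((R \/ (Q /\ (Q -> P))) -> ~~((Q -> R) -> R)): 0.93 ≤ 1, so result = 1
(R \/ P) = max(0.93, 0.29) = 0.93
((R \/ P) /\ Q) = min(0.93, 0.07) = 0.07
~((R \/ P) /\ Q): Gödel ¬ of 0.07 = 0 (operand ≠ 0)
(R \/ ~((R \/ P) /\ Q)) = max(0.93, 0) = 0.93
(((R \/ (Q /\ (Q -> P))) -> ~~((Q -> R) -> R)) -> (R \/ ~((R \/ P) /\ Q))): 1 > 0.93, so result = 0.93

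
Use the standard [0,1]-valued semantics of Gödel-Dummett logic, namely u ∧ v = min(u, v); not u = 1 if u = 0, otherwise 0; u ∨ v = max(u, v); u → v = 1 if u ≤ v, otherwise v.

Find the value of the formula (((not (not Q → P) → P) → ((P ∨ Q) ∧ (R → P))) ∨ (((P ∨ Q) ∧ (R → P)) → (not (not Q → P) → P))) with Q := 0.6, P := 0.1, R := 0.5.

not Q: Gödel ¬ of 0.6 = 0 (operand ≠ 0)
(not Q → P): 0 ≤ 0.1, so result = 1
not (not Q → P): Gödel ¬ of 1 = 0 (operand ≠ 0)
(not (not Q → P) → P): 0 ≤ 0.1, so result = 1
(P ∨ Q) = max(0.1, 0.6) = 0.6
(R → P): 0.5 > 0.1, so result = 0.1
((P ∨ Q) ∧ (R → P)) = min(0.6, 0.1) = 0.1
((not (not Q → P) → P) → ((P ∨ Q) ∧ (R → P))): 1 > 0.1, so result = 0.1
(P ∨ Q) = max(0.1, 0.6) = 0.6
(R → P): 0.5 > 0.1, so result = 0.1
((P ∨ Q) ∧ (R → P)) = min(0.6, 0.1) = 0.1
not Q: Gödel ¬ of 0.6 = 0 (operand ≠ 0)
(not Q → P): 0 ≤ 0.1, so result = 1
not (not Q → P): Gödel ¬ of 1 = 0 (operand ≠ 0)
(not (not Q → P) → P): 0 ≤ 0.1, so result = 1
(((P ∨ Q) ∧ (R → P)) → (not (not Q → P) → P)): 0.1 ≤ 1, so result = 1
(((not (not Q → P) → P) → ((P ∨ Q) ∧ (R → P))) ∨ (((P ∨ Q) ∧ (R → P)) → (not (not Q → P) → P))) = max(0.1, 1) = 1

1.00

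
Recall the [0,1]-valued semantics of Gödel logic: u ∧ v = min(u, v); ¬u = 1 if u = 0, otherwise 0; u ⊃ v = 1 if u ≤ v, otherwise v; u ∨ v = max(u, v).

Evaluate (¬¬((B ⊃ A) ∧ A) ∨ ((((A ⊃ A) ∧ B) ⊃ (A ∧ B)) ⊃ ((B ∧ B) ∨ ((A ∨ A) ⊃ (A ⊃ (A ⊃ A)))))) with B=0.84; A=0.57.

1.00

(B ⊃ A): 0.84 > 0.57, so result = 0.57
((B ⊃ A) ∧ A) = min(0.57, 0.57) = 0.57
¬((B ⊃ A) ∧ A): Gödel ¬ of 0.57 = 0 (operand ≠ 0)
¬¬((B ⊃ A) ∧ A): Gödel ¬ of 0 = 1 (operand is 0)
(A ⊃ A): 0.57 ≤ 0.57, so result = 1
((A ⊃ A) ∧ B) = min(1, 0.84) = 0.84
(A ∧ B) = min(0.57, 0.84) = 0.57
(((A ⊃ A) ∧ B) ⊃ (A ∧ B)): 0.84 > 0.57, so result = 0.57
(B ∧ B) = min(0.84, 0.84) = 0.84
(A ∨ A) = max(0.57, 0.57) = 0.57
(A ⊃ A): 0.57 ≤ 0.57, so result = 1
(A ⊃ (A ⊃ A)): 0.57 ≤ 1, so result = 1
((A ∨ A) ⊃ (A ⊃ (A ⊃ A))): 0.57 ≤ 1, so result = 1
((B ∧ B) ∨ ((A ∨ A) ⊃ (A ⊃ (A ⊃ A)))) = max(0.84, 1) = 1
((((A ⊃ A) ∧ B) ⊃ (A ∧ B)) ⊃ ((B ∧ B) ∨ ((A ∨ A) ⊃ (A ⊃ (A ⊃ A))))): 0.57 ≤ 1, so result = 1
(¬¬((B ⊃ A) ∧ A) ∨ ((((A ⊃ A) ∧ B) ⊃ (A ∧ B)) ⊃ ((B ∧ B) ∨ ((A ∨ A) ⊃ (A ⊃ (A ⊃ A)))))) = max(1, 1) = 1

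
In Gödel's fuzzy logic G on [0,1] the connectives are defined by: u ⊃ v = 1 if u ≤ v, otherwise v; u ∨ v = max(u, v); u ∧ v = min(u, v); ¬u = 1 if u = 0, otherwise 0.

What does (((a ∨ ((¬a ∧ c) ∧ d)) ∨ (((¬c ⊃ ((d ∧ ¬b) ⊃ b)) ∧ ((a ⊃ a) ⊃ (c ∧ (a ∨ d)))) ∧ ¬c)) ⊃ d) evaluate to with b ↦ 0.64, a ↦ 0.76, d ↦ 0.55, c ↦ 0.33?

0.55

¬a: Gödel ¬ of 0.76 = 0 (operand ≠ 0)
(¬a ∧ c) = min(0, 0.33) = 0
((¬a ∧ c) ∧ d) = min(0, 0.55) = 0
(a ∨ ((¬a ∧ c) ∧ d)) = max(0.76, 0) = 0.76
¬c: Gödel ¬ of 0.33 = 0 (operand ≠ 0)
¬b: Gödel ¬ of 0.64 = 0 (operand ≠ 0)
(d ∧ ¬b) = min(0.55, 0) = 0
((d ∧ ¬b) ⊃ b): 0 ≤ 0.64, so result = 1
(¬c ⊃ ((d ∧ ¬b) ⊃ b)): 0 ≤ 1, so result = 1
(a ⊃ a): 0.76 ≤ 0.76, so result = 1
(a ∨ d) = max(0.76, 0.55) = 0.76
(c ∧ (a ∨ d)) = min(0.33, 0.76) = 0.33
((a ⊃ a) ⊃ (c ∧ (a ∨ d))): 1 > 0.33, so result = 0.33
((¬c ⊃ ((d ∧ ¬b) ⊃ b)) ∧ ((a ⊃ a) ⊃ (c ∧ (a ∨ d)))) = min(1, 0.33) = 0.33
¬c: Gödel ¬ of 0.33 = 0 (operand ≠ 0)
(((¬c ⊃ ((d ∧ ¬b) ⊃ b)) ∧ ((a ⊃ a) ⊃ (c ∧ (a ∨ d)))) ∧ ¬c) = min(0.33, 0) = 0
((a ∨ ((¬a ∧ c) ∧ d)) ∨ (((¬c ⊃ ((d ∧ ¬b) ⊃ b)) ∧ ((a ⊃ a) ⊃ (c ∧ (a ∨ d)))) ∧ ¬c)) = max(0.76, 0) = 0.76
(((a ∨ ((¬a ∧ c) ∧ d)) ∨ (((¬c ⊃ ((d ∧ ¬b) ⊃ b)) ∧ ((a ⊃ a) ⊃ (c ∧ (a ∨ d)))) ∧ ¬c)) ⊃ d): 0.76 > 0.55, so result = 0.55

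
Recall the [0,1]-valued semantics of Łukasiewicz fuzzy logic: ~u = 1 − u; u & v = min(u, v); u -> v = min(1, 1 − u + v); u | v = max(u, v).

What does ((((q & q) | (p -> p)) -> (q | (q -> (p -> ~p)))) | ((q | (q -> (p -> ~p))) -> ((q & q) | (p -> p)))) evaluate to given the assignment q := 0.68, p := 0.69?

(q & q) = min(0.68, 0.68) = 0.68
(p -> p): min(1, 1 − 0.69 + 0.69) = 1
((q & q) | (p -> p)) = max(0.68, 1) = 1
~p: Łukasiewicz ¬ gives 1 − 0.69 = 0.31
(p -> ~p): min(1, 1 − 0.69 + 0.31) = 0.62
(q -> (p -> ~p)): min(1, 1 − 0.68 + 0.62) = 0.94
(q | (q -> (p -> ~p))) = max(0.68, 0.94) = 0.94
(((q & q) | (p -> p)) -> (q | (q -> (p -> ~p)))): min(1, 1 − 1 + 0.94) = 0.94
~p: Łukasiewicz ¬ gives 1 − 0.69 = 0.31
(p -> ~p): min(1, 1 − 0.69 + 0.31) = 0.62
(q -> (p -> ~p)): min(1, 1 − 0.68 + 0.62) = 0.94
(q | (q -> (p -> ~p))) = max(0.68, 0.94) = 0.94
(q & q) = min(0.68, 0.68) = 0.68
(p -> p): min(1, 1 − 0.69 + 0.69) = 1
((q & q) | (p -> p)) = max(0.68, 1) = 1
((q | (q -> (p -> ~p))) -> ((q & q) | (p -> p))): min(1, 1 − 0.94 + 1) = 1
((((q & q) | (p -> p)) -> (q | (q -> (p -> ~p)))) | ((q | (q -> (p -> ~p))) -> ((q & q) | (p -> p)))) = max(0.94, 1) = 1

1.00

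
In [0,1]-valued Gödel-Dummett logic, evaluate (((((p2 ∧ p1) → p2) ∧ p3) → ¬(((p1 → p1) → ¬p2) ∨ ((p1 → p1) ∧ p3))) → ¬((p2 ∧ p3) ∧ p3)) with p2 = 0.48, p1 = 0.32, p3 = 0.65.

(p2 ∧ p1) = min(0.48, 0.32) = 0.32
((p2 ∧ p1) → p2): 0.32 ≤ 0.48, so result = 1
(((p2 ∧ p1) → p2) ∧ p3) = min(1, 0.65) = 0.65
(p1 → p1): 0.32 ≤ 0.32, so result = 1
¬p2: Gödel ¬ of 0.48 = 0 (operand ≠ 0)
((p1 → p1) → ¬p2): 1 > 0, so result = 0
(p1 → p1): 0.32 ≤ 0.32, so result = 1
((p1 → p1) ∧ p3) = min(1, 0.65) = 0.65
(((p1 → p1) → ¬p2) ∨ ((p1 → p1) ∧ p3)) = max(0, 0.65) = 0.65
¬(((p1 → p1) → ¬p2) ∨ ((p1 → p1) ∧ p3)): Gödel ¬ of 0.65 = 0 (operand ≠ 0)
((((p2 ∧ p1) → p2) ∧ p3) → ¬(((p1 → p1) → ¬p2) ∨ ((p1 → p1) ∧ p3))): 0.65 > 0, so result = 0
(p2 ∧ p3) = min(0.48, 0.65) = 0.48
((p2 ∧ p3) ∧ p3) = min(0.48, 0.65) = 0.48
¬((p2 ∧ p3) ∧ p3): Gödel ¬ of 0.48 = 0 (operand ≠ 0)
(((((p2 ∧ p1) → p2) ∧ p3) → ¬(((p1 → p1) → ¬p2) ∨ ((p1 → p1) ∧ p3))) → ¬((p2 ∧ p3) ∧ p3)): 0 ≤ 0, so result = 1

1.00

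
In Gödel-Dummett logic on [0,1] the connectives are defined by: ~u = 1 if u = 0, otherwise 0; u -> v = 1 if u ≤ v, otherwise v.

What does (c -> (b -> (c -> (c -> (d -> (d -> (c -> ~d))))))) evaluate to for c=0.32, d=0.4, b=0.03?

0.00

~d: Gödel ¬ of 0.4 = 0 (operand ≠ 0)
(c -> ~d): 0.32 > 0, so result = 0
(d -> (c -> ~d)): 0.4 > 0, so result = 0
(d -> (d -> (c -> ~d))): 0.4 > 0, so result = 0
(c -> (d -> (d -> (c -> ~d)))): 0.32 > 0, so result = 0
(c -> (c -> (d -> (d -> (c -> ~d))))): 0.32 > 0, so result = 0
(b -> (c -> (c -> (d -> (d -> (c -> ~d)))))): 0.03 > 0, so result = 0
(c -> (b -> (c -> (c -> (d -> (d -> (c -> ~d))))))): 0.32 > 0, so result = 0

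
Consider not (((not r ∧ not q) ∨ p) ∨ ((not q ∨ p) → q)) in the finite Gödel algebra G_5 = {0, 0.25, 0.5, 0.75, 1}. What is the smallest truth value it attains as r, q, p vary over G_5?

The minimum is attained at r = 0, q = 0, p = 0:
  not r: Gödel ¬ of 0 = 1 (operand is 0)
  not q: Gödel ¬ of 0 = 1 (operand is 0)
  (not r ∧ not q) = min(1, 1) = 1
  ((not r ∧ not q) ∨ p) = max(1, 0) = 1
  not q: Gödel ¬ of 0 = 1 (operand is 0)
  (not q ∨ p) = max(1, 0) = 1
  ((not q ∨ p) → q): 1 > 0, so result = 0
  (((not r ∧ not q) ∨ p) ∨ ((not q ∨ p) → q)) = max(1, 0) = 1
  not (((not r ∧ not q) ∨ p) ∨ ((not q ∨ p) → q)): Gödel ¬ of 1 = 0 (operand ≠ 0)
Checking all 125 assignments confirms none give a value below 0.00.

0.00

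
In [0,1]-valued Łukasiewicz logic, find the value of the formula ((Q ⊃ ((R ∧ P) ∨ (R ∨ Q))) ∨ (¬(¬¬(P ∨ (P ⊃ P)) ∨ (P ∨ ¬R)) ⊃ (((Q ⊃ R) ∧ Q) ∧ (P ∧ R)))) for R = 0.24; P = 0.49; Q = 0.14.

(R ∧ P) = min(0.24, 0.49) = 0.24
(R ∨ Q) = max(0.24, 0.14) = 0.24
((R ∧ P) ∨ (R ∨ Q)) = max(0.24, 0.24) = 0.24
(Q ⊃ ((R ∧ P) ∨ (R ∨ Q))): min(1, 1 − 0.14 + 0.24) = 1
(P ⊃ P): min(1, 1 − 0.49 + 0.49) = 1
(P ∨ (P ⊃ P)) = max(0.49, 1) = 1
¬(P ∨ (P ⊃ P)): Łukasiewicz ¬ gives 1 − 1 = 0
¬¬(P ∨ (P ⊃ P)): Łukasiewicz ¬ gives 1 − 0 = 1
¬R: Łukasiewicz ¬ gives 1 − 0.24 = 0.76
(P ∨ ¬R) = max(0.49, 0.76) = 0.76
(¬¬(P ∨ (P ⊃ P)) ∨ (P ∨ ¬R)) = max(1, 0.76) = 1
¬(¬¬(P ∨ (P ⊃ P)) ∨ (P ∨ ¬R)): Łukasiewicz ¬ gives 1 − 1 = 0
(Q ⊃ R): min(1, 1 − 0.14 + 0.24) = 1
((Q ⊃ R) ∧ Q) = min(1, 0.14) = 0.14
(P ∧ R) = min(0.49, 0.24) = 0.24
(((Q ⊃ R) ∧ Q) ∧ (P ∧ R)) = min(0.14, 0.24) = 0.14
(¬(¬¬(P ∨ (P ⊃ P)) ∨ (P ∨ ¬R)) ⊃ (((Q ⊃ R) ∧ Q) ∧ (P ∧ R))): min(1, 1 − 0 + 0.14) = 1
((Q ⊃ ((R ∧ P) ∨ (R ∨ Q))) ∨ (¬(¬¬(P ∨ (P ⊃ P)) ∨ (P ∨ ¬R)) ⊃ (((Q ⊃ R) ∧ Q) ∧ (P ∧ R)))) = max(1, 1) = 1

1.00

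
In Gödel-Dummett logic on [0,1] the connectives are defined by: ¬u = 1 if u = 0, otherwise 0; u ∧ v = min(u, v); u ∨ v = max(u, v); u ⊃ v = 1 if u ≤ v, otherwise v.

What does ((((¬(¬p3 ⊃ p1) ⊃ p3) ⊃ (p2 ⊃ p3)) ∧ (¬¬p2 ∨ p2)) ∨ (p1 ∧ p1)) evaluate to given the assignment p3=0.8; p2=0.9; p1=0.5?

¬p3: Gödel ¬ of 0.8 = 0 (operand ≠ 0)
(¬p3 ⊃ p1): 0 ≤ 0.5, so result = 1
¬(¬p3 ⊃ p1): Gödel ¬ of 1 = 0 (operand ≠ 0)
(¬(¬p3 ⊃ p1) ⊃ p3): 0 ≤ 0.8, so result = 1
(p2 ⊃ p3): 0.9 > 0.8, so result = 0.8
((¬(¬p3 ⊃ p1) ⊃ p3) ⊃ (p2 ⊃ p3)): 1 > 0.8, so result = 0.8
¬p2: Gödel ¬ of 0.9 = 0 (operand ≠ 0)
¬¬p2: Gödel ¬ of 0 = 1 (operand is 0)
(¬¬p2 ∨ p2) = max(1, 0.9) = 1
(((¬(¬p3 ⊃ p1) ⊃ p3) ⊃ (p2 ⊃ p3)) ∧ (¬¬p2 ∨ p2)) = min(0.8, 1) = 0.8
(p1 ∧ p1) = min(0.5, 0.5) = 0.5
((((¬(¬p3 ⊃ p1) ⊃ p3) ⊃ (p2 ⊃ p3)) ∧ (¬¬p2 ∨ p2)) ∨ (p1 ∧ p1)) = max(0.8, 0.5) = 0.8

0.80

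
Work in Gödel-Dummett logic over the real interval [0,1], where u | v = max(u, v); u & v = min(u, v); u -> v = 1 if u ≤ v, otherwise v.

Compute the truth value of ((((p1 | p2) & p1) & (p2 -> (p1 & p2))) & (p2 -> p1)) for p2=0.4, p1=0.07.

0.07

(p1 | p2) = max(0.07, 0.4) = 0.4
((p1 | p2) & p1) = min(0.4, 0.07) = 0.07
(p1 & p2) = min(0.07, 0.4) = 0.07
(p2 -> (p1 & p2)): 0.4 > 0.07, so result = 0.07
(((p1 | p2) & p1) & (p2 -> (p1 & p2))) = min(0.07, 0.07) = 0.07
(p2 -> p1): 0.4 > 0.07, so result = 0.07
((((p1 | p2) & p1) & (p2 -> (p1 & p2))) & (p2 -> p1)) = min(0.07, 0.07) = 0.07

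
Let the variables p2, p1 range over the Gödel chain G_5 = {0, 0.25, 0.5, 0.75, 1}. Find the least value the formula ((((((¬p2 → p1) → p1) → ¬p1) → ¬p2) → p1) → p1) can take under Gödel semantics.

0.00

The minimum is attained at p2 = 0.25, p1 = 0:
  ¬p2: Gödel ¬ of 0.25 = 0 (operand ≠ 0)
  (¬p2 → p1): 0 ≤ 0, so result = 1
  ((¬p2 → p1) → p1): 1 > 0, so result = 0
  ¬p1: Gödel ¬ of 0 = 1 (operand is 0)
  (((¬p2 → p1) → p1) → ¬p1): 0 ≤ 1, so result = 1
  ¬p2: Gödel ¬ of 0.25 = 0 (operand ≠ 0)
  ((((¬p2 → p1) → p1) → ¬p1) → ¬p2): 1 > 0, so result = 0
  (((((¬p2 → p1) → p1) → ¬p1) → ¬p2) → p1): 0 ≤ 0, so result = 1
  ((((((¬p2 → p1) → p1) → ¬p1) → ¬p2) → p1) → p1): 1 > 0, so result = 0
Checking all 25 assignments confirms none give a value below 0.00.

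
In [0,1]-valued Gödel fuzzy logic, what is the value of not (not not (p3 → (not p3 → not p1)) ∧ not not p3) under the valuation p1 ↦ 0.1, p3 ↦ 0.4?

not p3: Gödel ¬ of 0.4 = 0 (operand ≠ 0)
not p1: Gödel ¬ of 0.1 = 0 (operand ≠ 0)
(not p3 → not p1): 0 ≤ 0, so result = 1
(p3 → (not p3 → not p1)): 0.4 ≤ 1, so result = 1
not (p3 → (not p3 → not p1)): Gödel ¬ of 1 = 0 (operand ≠ 0)
not not (p3 → (not p3 → not p1)): Gödel ¬ of 0 = 1 (operand is 0)
not p3: Gödel ¬ of 0.4 = 0 (operand ≠ 0)
not not p3: Gödel ¬ of 0 = 1 (operand is 0)
(not not (p3 → (not p3 → not p1)) ∧ not not p3) = min(1, 1) = 1
not (not not (p3 → (not p3 → not p1)) ∧ not not p3): Gödel ¬ of 1 = 0 (operand ≠ 0)

0.00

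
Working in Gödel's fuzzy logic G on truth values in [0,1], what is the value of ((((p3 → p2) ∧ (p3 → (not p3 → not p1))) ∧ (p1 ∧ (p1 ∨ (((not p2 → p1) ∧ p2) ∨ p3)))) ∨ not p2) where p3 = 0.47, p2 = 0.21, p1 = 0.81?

(p3 → p2): 0.47 > 0.21, so result = 0.21
not p3: Gödel ¬ of 0.47 = 0 (operand ≠ 0)
not p1: Gödel ¬ of 0.81 = 0 (operand ≠ 0)
(not p3 → not p1): 0 ≤ 0, so result = 1
(p3 → (not p3 → not p1)): 0.47 ≤ 1, so result = 1
((p3 → p2) ∧ (p3 → (not p3 → not p1))) = min(0.21, 1) = 0.21
not p2: Gödel ¬ of 0.21 = 0 (operand ≠ 0)
(not p2 → p1): 0 ≤ 0.81, so result = 1
((not p2 → p1) ∧ p2) = min(1, 0.21) = 0.21
(((not p2 → p1) ∧ p2) ∨ p3) = max(0.21, 0.47) = 0.47
(p1 ∨ (((not p2 → p1) ∧ p2) ∨ p3)) = max(0.81, 0.47) = 0.81
(p1 ∧ (p1 ∨ (((not p2 → p1) ∧ p2) ∨ p3))) = min(0.81, 0.81) = 0.81
(((p3 → p2) ∧ (p3 → (not p3 → not p1))) ∧ (p1 ∧ (p1 ∨ (((not p2 → p1) ∧ p2) ∨ p3)))) = min(0.21, 0.81) = 0.21
not p2: Gödel ¬ of 0.21 = 0 (operand ≠ 0)
((((p3 → p2) ∧ (p3 → (not p3 → not p1))) ∧ (p1 ∧ (p1 ∨ (((not p2 → p1) ∧ p2) ∨ p3)))) ∨ not p2) = max(0.21, 0) = 0.21

0.21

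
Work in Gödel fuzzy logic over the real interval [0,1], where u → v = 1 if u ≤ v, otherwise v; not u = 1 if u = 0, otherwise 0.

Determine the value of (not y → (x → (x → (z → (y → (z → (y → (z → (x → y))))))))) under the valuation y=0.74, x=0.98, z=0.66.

1.00

not y: Gödel ¬ of 0.74 = 0 (operand ≠ 0)
(x → y): 0.98 > 0.74, so result = 0.74
(z → (x → y)): 0.66 ≤ 0.74, so result = 1
(y → (z → (x → y))): 0.74 ≤ 1, so result = 1
(z → (y → (z → (x → y)))): 0.66 ≤ 1, so result = 1
(y → (z → (y → (z → (x → y))))): 0.74 ≤ 1, so result = 1
(z → (y → (z → (y → (z → (x → y)))))): 0.66 ≤ 1, so result = 1
(x → (z → (y → (z → (y → (z → (x → y))))))): 0.98 ≤ 1, so result = 1
(x → (x → (z → (y → (z → (y → (z → (x → y)))))))): 0.98 ≤ 1, so result = 1
(not y → (x → (x → (z → (y → (z → (y → (z → (x → y))))))))): 0 ≤ 1, so result = 1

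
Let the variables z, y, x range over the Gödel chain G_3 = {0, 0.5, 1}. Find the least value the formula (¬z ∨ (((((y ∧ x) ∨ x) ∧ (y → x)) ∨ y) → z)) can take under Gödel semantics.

0.50

The minimum is attained at z = 0.5, y = 0, x = 1:
  ¬z: Gödel ¬ of 0.5 = 0 (operand ≠ 0)
  (y ∧ x) = min(0, 1) = 0
  ((y ∧ x) ∨ x) = max(0, 1) = 1
  (y → x): 0 ≤ 1, so result = 1
  (((y ∧ x) ∨ x) ∧ (y → x)) = min(1, 1) = 1
  ((((y ∧ x) ∨ x) ∧ (y → x)) ∨ y) = max(1, 0) = 1
  (((((y ∧ x) ∨ x) ∧ (y → x)) ∨ y) → z): 1 > 0.5, so result = 0.5
  (¬z ∨ (((((y ∧ x) ∨ x) ∧ (y → x)) ∨ y) → z)) = max(0, 0.5) = 0.5
Checking all 27 assignments confirms none give a value below 0.50.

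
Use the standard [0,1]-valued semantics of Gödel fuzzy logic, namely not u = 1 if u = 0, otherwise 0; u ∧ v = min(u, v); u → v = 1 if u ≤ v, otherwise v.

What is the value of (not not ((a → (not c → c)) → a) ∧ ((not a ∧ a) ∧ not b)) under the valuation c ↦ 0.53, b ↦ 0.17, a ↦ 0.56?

0.00

not c: Gödel ¬ of 0.53 = 0 (operand ≠ 0)
(not c → c): 0 ≤ 0.53, so result = 1
(a → (not c → c)): 0.56 ≤ 1, so result = 1
((a → (not c → c)) → a): 1 > 0.56, so result = 0.56
not ((a → (not c → c)) → a): Gödel ¬ of 0.56 = 0 (operand ≠ 0)
not not ((a → (not c → c)) → a): Gödel ¬ of 0 = 1 (operand is 0)
not a: Gödel ¬ of 0.56 = 0 (operand ≠ 0)
(not a ∧ a) = min(0, 0.56) = 0
not b: Gödel ¬ of 0.17 = 0 (operand ≠ 0)
((not a ∧ a) ∧ not b) = min(0, 0) = 0
(not not ((a → (not c → c)) → a) ∧ ((not a ∧ a) ∧ not b)) = min(1, 0) = 0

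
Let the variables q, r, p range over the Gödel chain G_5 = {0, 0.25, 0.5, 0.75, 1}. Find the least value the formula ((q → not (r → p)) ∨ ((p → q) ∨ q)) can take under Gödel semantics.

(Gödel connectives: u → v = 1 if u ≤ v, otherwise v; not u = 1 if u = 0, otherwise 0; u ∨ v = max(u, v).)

0.25

The minimum is attained at q = 0.25, r = 0, p = 0.5:
  (r → p): 0 ≤ 0.5, so result = 1
  not (r → p): Gödel ¬ of 1 = 0 (operand ≠ 0)
  (q → not (r → p)): 0.25 > 0, so result = 0
  (p → q): 0.5 > 0.25, so result = 0.25
  ((p → q) ∨ q) = max(0.25, 0.25) = 0.25
  ((q → not (r → p)) ∨ ((p → q) ∨ q)) = max(0, 0.25) = 0.25
Checking all 125 assignments confirms none give a value below 0.25.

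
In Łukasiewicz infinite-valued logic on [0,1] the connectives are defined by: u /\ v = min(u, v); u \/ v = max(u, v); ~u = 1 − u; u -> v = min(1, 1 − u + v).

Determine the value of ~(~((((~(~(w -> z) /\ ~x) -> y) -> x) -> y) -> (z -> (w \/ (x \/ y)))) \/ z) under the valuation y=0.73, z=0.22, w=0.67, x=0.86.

(w -> z): min(1, 1 − 0.67 + 0.22) = 0.55
~(w -> z): Łukasiewicz ¬ gives 1 − 0.55 = 0.45
~x: Łukasiewicz ¬ gives 1 − 0.86 = 0.14
(~(w -> z) /\ ~x) = min(0.45, 0.14) = 0.14
~(~(w -> z) /\ ~x): Łukasiewicz ¬ gives 1 − 0.14 = 0.86
(~(~(w -> z) /\ ~x) -> y): min(1, 1 − 0.86 + 0.73) = 0.87
((~(~(w -> z) /\ ~x) -> y) -> x): min(1, 1 − 0.87 + 0.86) = 0.99
(((~(~(w -> z) /\ ~x) -> y) -> x) -> y): min(1, 1 − 0.99 + 0.73) = 0.74
(x \/ y) = max(0.86, 0.73) = 0.86
(w \/ (x \/ y)) = max(0.67, 0.86) = 0.86
(z -> (w \/ (x \/ y))): min(1, 1 − 0.22 + 0.86) = 1
((((~(~(w -> z) /\ ~x) -> y) -> x) -> y) -> (z -> (w \/ (x \/ y)))): min(1, 1 − 0.74 + 1) = 1
~((((~(~(w -> z) /\ ~x) -> y) -> x) -> y) -> (z -> (w \/ (x \/ y)))): Łukasiewicz ¬ gives 1 − 1 = 0
(~((((~(~(w -> z) /\ ~x) -> y) -> x) -> y) -> (z -> (w \/ (x \/ y)))) \/ z) = max(0, 0.22) = 0.22
~(~((((~(~(w -> z) /\ ~x) -> y) -> x) -> y) -> (z -> (w \/ (x \/ y)))) \/ z): Łukasiewicz ¬ gives 1 − 0.22 = 0.78

0.78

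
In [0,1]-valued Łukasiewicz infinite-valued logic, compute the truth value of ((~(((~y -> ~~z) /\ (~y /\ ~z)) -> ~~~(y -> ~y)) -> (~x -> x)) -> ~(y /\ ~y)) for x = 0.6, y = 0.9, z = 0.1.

~y: Łukasiewicz ¬ gives 1 − 0.9 = 0.1
~z: Łukasiewicz ¬ gives 1 − 0.1 = 0.9
~~z: Łukasiewicz ¬ gives 1 − 0.9 = 0.1
(~y -> ~~z): min(1, 1 − 0.1 + 0.1) = 1
~y: Łukasiewicz ¬ gives 1 − 0.9 = 0.1
~z: Łukasiewicz ¬ gives 1 − 0.1 = 0.9
(~y /\ ~z) = min(0.1, 0.9) = 0.1
((~y -> ~~z) /\ (~y /\ ~z)) = min(1, 0.1) = 0.1
~y: Łukasiewicz ¬ gives 1 − 0.9 = 0.1
(y -> ~y): min(1, 1 − 0.9 + 0.1) = 0.2
~(y -> ~y): Łukasiewicz ¬ gives 1 − 0.2 = 0.8
~~(y -> ~y): Łukasiewicz ¬ gives 1 − 0.8 = 0.2
~~~(y -> ~y): Łukasiewicz ¬ gives 1 − 0.2 = 0.8
(((~y -> ~~z) /\ (~y /\ ~z)) -> ~~~(y -> ~y)): min(1, 1 − 0.1 + 0.8) = 1
~(((~y -> ~~z) /\ (~y /\ ~z)) -> ~~~(y -> ~y)): Łukasiewicz ¬ gives 1 − 1 = 0
~x: Łukasiewicz ¬ gives 1 − 0.6 = 0.4
(~x -> x): min(1, 1 − 0.4 + 0.6) = 1
(~(((~y -> ~~z) /\ (~y /\ ~z)) -> ~~~(y -> ~y)) -> (~x -> x)): min(1, 1 − 0 + 1) = 1
~y: Łukasiewicz ¬ gives 1 − 0.9 = 0.1
(y /\ ~y) = min(0.9, 0.1) = 0.1
~(y /\ ~y): Łukasiewicz ¬ gives 1 − 0.1 = 0.9
((~(((~y -> ~~z) /\ (~y /\ ~z)) -> ~~~(y -> ~y)) -> (~x -> x)) -> ~(y /\ ~y)): min(1, 1 − 1 + 0.9) = 0.9

0.90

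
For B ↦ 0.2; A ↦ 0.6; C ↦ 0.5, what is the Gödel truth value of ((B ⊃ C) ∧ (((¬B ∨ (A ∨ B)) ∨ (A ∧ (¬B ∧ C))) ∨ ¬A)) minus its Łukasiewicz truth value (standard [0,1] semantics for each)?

-0.20

Gödel evaluation:
  (B ⊃ C): 0.2 ≤ 0.5, so result = 1
  ¬B: Gödel ¬ of 0.2 = 0 (operand ≠ 0)
  (A ∨ B) = max(0.6, 0.2) = 0.6
  (¬B ∨ (A ∨ B)) = max(0, 0.6) = 0.6
  ¬B: Gödel ¬ of 0.2 = 0 (operand ≠ 0)
  (¬B ∧ C) = min(0, 0.5) = 0
  (A ∧ (¬B ∧ C)) = min(0.6, 0) = 0
  ((¬B ∨ (A ∨ B)) ∨ (A ∧ (¬B ∧ C))) = max(0.6, 0) = 0.6
  ¬A: Gödel ¬ of 0.6 = 0 (operand ≠ 0)
  (((¬B ∨ (A ∨ B)) ∨ (A ∧ (¬B ∧ C))) ∨ ¬A) = max(0.6, 0) = 0.6
  ((B ⊃ C) ∧ (((¬B ∨ (A ∨ B)) ∨ (A ∧ (¬B ∧ C))) ∨ ¬A)) = min(1, 0.6) = 0.6
  Gödel value = 0.6
Łukasiewicz evaluation:
  (B ⊃ C): min(1, 1 − 0.2 + 0.5) = 1
  ¬B: Łukasiewicz ¬ gives 1 − 0.2 = 0.8
  (A ∨ B) = max(0.6, 0.2) = 0.6
  (¬B ∨ (A ∨ B)) = max(0.8, 0.6) = 0.8
  ¬B: Łukasiewicz ¬ gives 1 − 0.2 = 0.8
  (¬B ∧ C) = min(0.8, 0.5) = 0.5
  (A ∧ (¬B ∧ C)) = min(0.6, 0.5) = 0.5
  ((¬B ∨ (A ∨ B)) ∨ (A ∧ (¬B ∧ C))) = max(0.8, 0.5) = 0.8
  ¬A: Łukasiewicz ¬ gives 1 − 0.6 = 0.4
  (((¬B ∨ (A ∨ B)) ∨ (A ∧ (¬B ∧ C))) ∨ ¬A) = max(0.8, 0.4) = 0.8
  ((B ⊃ C) ∧ (((¬B ∨ (A ∨ B)) ∨ (A ∧ (¬B ∧ C))) ∨ ¬A)) = min(1, 0.8) = 0.8
  Łukasiewicz value = 0.8
Difference: 0.6 − 0.8 = -0.20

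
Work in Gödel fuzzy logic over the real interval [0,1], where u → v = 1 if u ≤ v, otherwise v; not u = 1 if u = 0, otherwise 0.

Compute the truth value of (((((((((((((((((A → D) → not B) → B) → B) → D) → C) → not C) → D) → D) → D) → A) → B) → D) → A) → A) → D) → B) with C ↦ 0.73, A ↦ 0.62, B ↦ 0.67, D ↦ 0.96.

0.67

(A → D): 0.62 ≤ 0.96, so result = 1
not B: Gödel ¬ of 0.67 = 0 (operand ≠ 0)
((A → D) → not B): 1 > 0, so result = 0
(((A → D) → not B) → B): 0 ≤ 0.67, so result = 1
((((A → D) → not B) → B) → B): 1 > 0.67, so result = 0.67
(((((A → D) → not B) → B) → B) → D): 0.67 ≤ 0.96, so result = 1
((((((A → D) → not B) → B) → B) → D) → C): 1 > 0.73, so result = 0.73
not C: Gödel ¬ of 0.73 = 0 (operand ≠ 0)
(((((((A → D) → not B) → B) → B) → D) → C) → not C): 0.73 > 0, so result = 0
((((((((A → D) → not B) → B) → B) → D) → C) → not C) → D): 0 ≤ 0.96, so result = 1
(((((((((A → D) → not B) → B) → B) → D) → C) → not C) → D) → D): 1 > 0.96, so result = 0.96
((((((((((A → D) → not B) → B) → B) → D) → C) → not C) → D) → D) → D): 0.96 ≤ 0.96, so result = 1
(((((((((((A → D) → not B) → B) → B) → D) → C) → not C) → D) → D) → D) → A): 1 > 0.62, so result = 0.62
((((((((((((A → D) → not B) → B) → B) → D) → C) → not C) → D) → D) → D) → A) → B): 0.62 ≤ 0.67, so result = 1
(((((((((((((A → D) → not B) → B) → B) → D) → C) → not C) → D) → D) → D) → A) → B) → D): 1 > 0.96, so result = 0.96
((((((((((((((A → D) → not B) → B) → B) → D) → C) → not C) → D) → D) → D) → A) → B) → D) → A): 0.96 > 0.62, so result = 0.62
(((((((((((((((A → D) → not B) → B) → B) → D) → C) → not C) → D) → D) → D) → A) → B) → D) → A) → A): 0.62 ≤ 0.62, so result = 1
((((((((((((((((A → D) → not B) → B) → B) → D) → C) → not C) → D) → D) → D) → A) → B) → D) → A) → A) → D): 1 > 0.96, so result = 0.96
(((((((((((((((((A → D) → not B) → B) → B) → D) → C) → not C) → D) → D) → D) → A) → B) → D) → A) → A) → D) → B): 0.96 > 0.67, so result = 0.67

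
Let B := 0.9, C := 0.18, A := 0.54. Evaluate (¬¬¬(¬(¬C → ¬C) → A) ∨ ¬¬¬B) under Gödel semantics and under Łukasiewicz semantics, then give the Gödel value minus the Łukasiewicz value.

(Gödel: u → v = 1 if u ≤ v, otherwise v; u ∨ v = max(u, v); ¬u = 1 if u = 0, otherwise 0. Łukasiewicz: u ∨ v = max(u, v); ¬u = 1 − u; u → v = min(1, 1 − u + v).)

-0.10

Gödel evaluation:
  ¬C: Gödel ¬ of 0.18 = 0 (operand ≠ 0)
  ¬C: Gödel ¬ of 0.18 = 0 (operand ≠ 0)
  (¬C → ¬C): 0 ≤ 0, so result = 1
  ¬(¬C → ¬C): Gödel ¬ of 1 = 0 (operand ≠ 0)
  (¬(¬C → ¬C) → A): 0 ≤ 0.54, so result = 1
  ¬(¬(¬C → ¬C) → A): Gödel ¬ of 1 = 0 (operand ≠ 0)
  ¬¬(¬(¬C → ¬C) → A): Gödel ¬ of 0 = 1 (operand is 0)
  ¬¬¬(¬(¬C → ¬C) → A): Gödel ¬ of 1 = 0 (operand ≠ 0)
  ¬B: Gödel ¬ of 0.9 = 0 (operand ≠ 0)
  ¬¬B: Gödel ¬ of 0 = 1 (operand is 0)
  ¬¬¬B: Gödel ¬ of 1 = 0 (operand ≠ 0)
  (¬¬¬(¬(¬C → ¬C) → A) ∨ ¬¬¬B) = max(0, 0) = 0
  Gödel value = 0
Łukasiewicz evaluation:
  ¬C: Łukasiewicz ¬ gives 1 − 0.18 = 0.82
  ¬C: Łukasiewicz ¬ gives 1 − 0.18 = 0.82
  (¬C → ¬C): min(1, 1 − 0.82 + 0.82) = 1
  ¬(¬C → ¬C): Łukasiewicz ¬ gives 1 − 1 = 0
  (¬(¬C → ¬C) → A): min(1, 1 − 0 + 0.54) = 1
  ¬(¬(¬C → ¬C) → A): Łukasiewicz ¬ gives 1 − 1 = 0
  ¬¬(¬(¬C → ¬C) → A): Łukasiewicz ¬ gives 1 − 0 = 1
  ¬¬¬(¬(¬C → ¬C) → A): Łukasiewicz ¬ gives 1 − 1 = 0
  ¬B: Łukasiewicz ¬ gives 1 − 0.9 = 0.1
  ¬¬B: Łukasiewicz ¬ gives 1 − 0.1 = 0.9
  ¬¬¬B: Łukasiewicz ¬ gives 1 − 0.9 = 0.1
  (¬¬¬(¬(¬C → ¬C) → A) ∨ ¬¬¬B) = max(0, 0.1) = 0.1
  Łukasiewicz value = 0.1
Difference: 0 − 0.1 = -0.10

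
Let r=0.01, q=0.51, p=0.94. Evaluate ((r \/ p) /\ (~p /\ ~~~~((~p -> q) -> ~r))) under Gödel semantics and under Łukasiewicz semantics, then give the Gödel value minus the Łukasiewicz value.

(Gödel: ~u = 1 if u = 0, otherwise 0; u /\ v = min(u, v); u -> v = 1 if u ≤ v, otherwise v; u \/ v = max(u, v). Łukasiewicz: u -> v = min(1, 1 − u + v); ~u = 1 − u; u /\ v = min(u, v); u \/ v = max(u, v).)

Gödel evaluation:
  (r \/ p) = max(0.01, 0.94) = 0.94
  ~p: Gödel ¬ of 0.94 = 0 (operand ≠ 0)
  ~p: Gödel ¬ of 0.94 = 0 (operand ≠ 0)
  (~p -> q): 0 ≤ 0.51, so result = 1
  ~r: Gödel ¬ of 0.01 = 0 (operand ≠ 0)
  ((~p -> q) -> ~r): 1 > 0, so result = 0
  ~((~p -> q) -> ~r): Gödel ¬ of 0 = 1 (operand is 0)
  ~~((~p -> q) -> ~r): Gödel ¬ of 1 = 0 (operand ≠ 0)
  ~~~((~p -> q) -> ~r): Gödel ¬ of 0 = 1 (operand is 0)
  ~~~~((~p -> q) -> ~r): Gödel ¬ of 1 = 0 (operand ≠ 0)
  (~p /\ ~~~~((~p -> q) -> ~r)) = min(0, 0) = 0
  ((r \/ p) /\ (~p /\ ~~~~((~p -> q) -> ~r))) = min(0.94, 0) = 0
  Gödel value = 0
Łukasiewicz evaluation:
  (r \/ p) = max(0.01, 0.94) = 0.94
  ~p: Łukasiewicz ¬ gives 1 − 0.94 = 0.06
  ~p: Łukasiewicz ¬ gives 1 − 0.94 = 0.06
  (~p -> q): min(1, 1 − 0.06 + 0.51) = 1
  ~r: Łukasiewicz ¬ gives 1 − 0.01 = 0.99
  ((~p -> q) -> ~r): min(1, 1 − 1 + 0.99) = 0.99
  ~((~p -> q) -> ~r): Łukasiewicz ¬ gives 1 − 0.99 = 0.01
  ~~((~p -> q) -> ~r): Łukasiewicz ¬ gives 1 − 0.01 = 0.99
  ~~~((~p -> q) -> ~r): Łukasiewicz ¬ gives 1 − 0.99 = 0.01
  ~~~~((~p -> q) -> ~r): Łukasiewicz ¬ gives 1 − 0.01 = 0.99
  (~p /\ ~~~~((~p -> q) -> ~r)) = min(0.06, 0.99) = 0.06
  ((r \/ p) /\ (~p /\ ~~~~((~p -> q) -> ~r))) = min(0.94, 0.06) = 0.06
  Łukasiewicz value = 0.06
Difference: 0 − 0.06 = -0.06

-0.06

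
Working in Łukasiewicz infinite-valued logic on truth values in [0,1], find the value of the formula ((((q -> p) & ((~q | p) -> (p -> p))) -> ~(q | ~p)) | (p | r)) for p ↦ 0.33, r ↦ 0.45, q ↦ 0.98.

0.67

(q -> p): min(1, 1 − 0.98 + 0.33) = 0.35
~q: Łukasiewicz ¬ gives 1 − 0.98 = 0.02
(~q | p) = max(0.02, 0.33) = 0.33
(p -> p): min(1, 1 − 0.33 + 0.33) = 1
((~q | p) -> (p -> p)): min(1, 1 − 0.33 + 1) = 1
((q -> p) & ((~q | p) -> (p -> p))) = min(0.35, 1) = 0.35
~p: Łukasiewicz ¬ gives 1 − 0.33 = 0.67
(q | ~p) = max(0.98, 0.67) = 0.98
~(q | ~p): Łukasiewicz ¬ gives 1 − 0.98 = 0.02
(((q -> p) & ((~q | p) -> (p -> p))) -> ~(q | ~p)): min(1, 1 − 0.35 + 0.02) = 0.67
(p | r) = max(0.33, 0.45) = 0.45
((((q -> p) & ((~q | p) -> (p -> p))) -> ~(q | ~p)) | (p | r)) = max(0.67, 0.45) = 0.67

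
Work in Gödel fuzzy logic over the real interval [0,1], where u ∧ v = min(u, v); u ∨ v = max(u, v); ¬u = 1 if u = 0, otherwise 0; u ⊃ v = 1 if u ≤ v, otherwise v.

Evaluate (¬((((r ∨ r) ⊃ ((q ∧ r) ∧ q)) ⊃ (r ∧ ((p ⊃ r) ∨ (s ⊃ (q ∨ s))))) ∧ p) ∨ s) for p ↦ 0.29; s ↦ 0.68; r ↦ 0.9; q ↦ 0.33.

(r ∨ r) = max(0.9, 0.9) = 0.9
(q ∧ r) = min(0.33, 0.9) = 0.33
((q ∧ r) ∧ q) = min(0.33, 0.33) = 0.33
((r ∨ r) ⊃ ((q ∧ r) ∧ q)): 0.9 > 0.33, so result = 0.33
(p ⊃ r): 0.29 ≤ 0.9, so result = 1
(q ∨ s) = max(0.33, 0.68) = 0.68
(s ⊃ (q ∨ s)): 0.68 ≤ 0.68, so result = 1
((p ⊃ r) ∨ (s ⊃ (q ∨ s))) = max(1, 1) = 1
(r ∧ ((p ⊃ r) ∨ (s ⊃ (q ∨ s)))) = min(0.9, 1) = 0.9
(((r ∨ r) ⊃ ((q ∧ r) ∧ q)) ⊃ (r ∧ ((p ⊃ r) ∨ (s ⊃ (q ∨ s))))): 0.33 ≤ 0.9, so result = 1
((((r ∨ r) ⊃ ((q ∧ r) ∧ q)) ⊃ (r ∧ ((p ⊃ r) ∨ (s ⊃ (q ∨ s))))) ∧ p) = min(1, 0.29) = 0.29
¬((((r ∨ r) ⊃ ((q ∧ r) ∧ q)) ⊃ (r ∧ ((p ⊃ r) ∨ (s ⊃ (q ∨ s))))) ∧ p): Gödel ¬ of 0.29 = 0 (operand ≠ 0)
(¬((((r ∨ r) ⊃ ((q ∧ r) ∧ q)) ⊃ (r ∧ ((p ⊃ r) ∨ (s ⊃ (q ∨ s))))) ∧ p) ∨ s) = max(0, 0.68) = 0.68

0.68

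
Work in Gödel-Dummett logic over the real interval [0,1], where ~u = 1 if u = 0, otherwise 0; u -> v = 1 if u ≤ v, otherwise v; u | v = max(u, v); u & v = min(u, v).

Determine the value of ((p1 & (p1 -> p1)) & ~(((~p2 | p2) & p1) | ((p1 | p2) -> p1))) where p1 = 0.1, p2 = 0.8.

0.00

(p1 -> p1): 0.1 ≤ 0.1, so result = 1
(p1 & (p1 -> p1)) = min(0.1, 1) = 0.1
~p2: Gödel ¬ of 0.8 = 0 (operand ≠ 0)
(~p2 | p2) = max(0, 0.8) = 0.8
((~p2 | p2) & p1) = min(0.8, 0.1) = 0.1
(p1 | p2) = max(0.1, 0.8) = 0.8
((p1 | p2) -> p1): 0.8 > 0.1, so result = 0.1
(((~p2 | p2) & p1) | ((p1 | p2) -> p1)) = max(0.1, 0.1) = 0.1
~(((~p2 | p2) & p1) | ((p1 | p2) -> p1)): Gödel ¬ of 0.1 = 0 (operand ≠ 0)
((p1 & (p1 -> p1)) & ~(((~p2 | p2) & p1) | ((p1 | p2) -> p1))) = min(0.1, 0) = 0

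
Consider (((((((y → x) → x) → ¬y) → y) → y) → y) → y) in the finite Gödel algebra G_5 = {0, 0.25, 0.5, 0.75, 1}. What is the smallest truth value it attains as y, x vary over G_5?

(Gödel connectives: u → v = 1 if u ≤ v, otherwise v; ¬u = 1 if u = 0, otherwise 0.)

0.25

The minimum is attained at y = 0.25, x = 0:
  (y → x): 0.25 > 0, so result = 0
  ((y → x) → x): 0 ≤ 0, so result = 1
  ¬y: Gödel ¬ of 0.25 = 0 (operand ≠ 0)
  (((y → x) → x) → ¬y): 1 > 0, so result = 0
  ((((y → x) → x) → ¬y) → y): 0 ≤ 0.25, so result = 1
  (((((y → x) → x) → ¬y) → y) → y): 1 > 0.25, so result = 0.25
  ((((((y → x) → x) → ¬y) → y) → y) → y): 0.25 ≤ 0.25, so result = 1
  (((((((y → x) → x) → ¬y) → y) → y) → y) → y): 1 > 0.25, so result = 0.25
Checking all 25 assignments confirms none give a value below 0.25.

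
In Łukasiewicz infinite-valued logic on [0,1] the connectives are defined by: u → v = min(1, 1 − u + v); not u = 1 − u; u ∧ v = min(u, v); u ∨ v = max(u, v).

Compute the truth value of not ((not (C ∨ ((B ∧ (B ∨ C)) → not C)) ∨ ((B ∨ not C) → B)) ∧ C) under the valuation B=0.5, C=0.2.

(B ∨ C) = max(0.5, 0.2) = 0.5
(B ∧ (B ∨ C)) = min(0.5, 0.5) = 0.5
not C: Łukasiewicz ¬ gives 1 − 0.2 = 0.8
((B ∧ (B ∨ C)) → not C): min(1, 1 − 0.5 + 0.8) = 1
(C ∨ ((B ∧ (B ∨ C)) → not C)) = max(0.2, 1) = 1
not (C ∨ ((B ∧ (B ∨ C)) → not C)): Łukasiewicz ¬ gives 1 − 1 = 0
not C: Łukasiewicz ¬ gives 1 − 0.2 = 0.8
(B ∨ not C) = max(0.5, 0.8) = 0.8
((B ∨ not C) → B): min(1, 1 − 0.8 + 0.5) = 0.7
(not (C ∨ ((B ∧ (B ∨ C)) → not C)) ∨ ((B ∨ not C) → B)) = max(0, 0.7) = 0.7
((not (C ∨ ((B ∧ (B ∨ C)) → not C)) ∨ ((B ∨ not C) → B)) ∧ C) = min(0.7, 0.2) = 0.2
not ((not (C ∨ ((B ∧ (B ∨ C)) → not C)) ∨ ((B ∨ not C) → B)) ∧ C): Łukasiewicz ¬ gives 1 − 0.2 = 0.8

0.80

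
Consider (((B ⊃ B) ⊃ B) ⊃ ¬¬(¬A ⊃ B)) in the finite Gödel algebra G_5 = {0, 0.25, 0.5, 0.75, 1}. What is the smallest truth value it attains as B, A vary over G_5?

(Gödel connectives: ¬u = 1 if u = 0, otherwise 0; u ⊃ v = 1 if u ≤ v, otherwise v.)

1.00

Every assignment gives 1. For instance at B = 0, A = 0:
  (B ⊃ B): 0 ≤ 0, so result = 1
  ((B ⊃ B) ⊃ B): 1 > 0, so result = 0
  ¬A: Gödel ¬ of 0 = 1 (operand is 0)
  (¬A ⊃ B): 1 > 0, so result = 0
  ¬(¬A ⊃ B): Gödel ¬ of 0 = 1 (operand is 0)
  ¬¬(¬A ⊃ B): Gödel ¬ of 1 = 0 (operand ≠ 0)
  (((B ⊃ B) ⊃ B) ⊃ ¬¬(¬A ⊃ B)): 0 ≤ 0, so result = 1
All 25 assignments give value 1 — the formula is a G_5-tautology.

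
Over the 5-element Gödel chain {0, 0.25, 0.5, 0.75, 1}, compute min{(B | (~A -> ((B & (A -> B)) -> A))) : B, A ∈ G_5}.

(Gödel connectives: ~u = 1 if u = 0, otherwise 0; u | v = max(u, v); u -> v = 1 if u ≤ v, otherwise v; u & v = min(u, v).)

The minimum is attained at B = 0.25, A = 0:
  ~A: Gödel ¬ of 0 = 1 (operand is 0)
  (A -> B): 0 ≤ 0.25, so result = 1
  (B & (A -> B)) = min(0.25, 1) = 0.25
  ((B & (A -> B)) -> A): 0.25 > 0, so result = 0
  (~A -> ((B & (A -> B)) -> A)): 1 > 0, so result = 0
  (B | (~A -> ((B & (A -> B)) -> A))) = max(0.25, 0) = 0.25
Checking all 25 assignments confirms none give a value below 0.25.

0.25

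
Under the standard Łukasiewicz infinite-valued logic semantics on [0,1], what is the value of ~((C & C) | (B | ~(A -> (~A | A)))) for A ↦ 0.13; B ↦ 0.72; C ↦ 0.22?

0.28

(C & C) = min(0.22, 0.22) = 0.22
~A: Łukasiewicz ¬ gives 1 − 0.13 = 0.87
(~A | A) = max(0.87, 0.13) = 0.87
(A -> (~A | A)): min(1, 1 − 0.13 + 0.87) = 1
~(A -> (~A | A)): Łukasiewicz ¬ gives 1 − 1 = 0
(B | ~(A -> (~A | A))) = max(0.72, 0) = 0.72
((C & C) | (B | ~(A -> (~A | A)))) = max(0.22, 0.72) = 0.72
~((C & C) | (B | ~(A -> (~A | A)))): Łukasiewicz ¬ gives 1 − 0.72 = 0.28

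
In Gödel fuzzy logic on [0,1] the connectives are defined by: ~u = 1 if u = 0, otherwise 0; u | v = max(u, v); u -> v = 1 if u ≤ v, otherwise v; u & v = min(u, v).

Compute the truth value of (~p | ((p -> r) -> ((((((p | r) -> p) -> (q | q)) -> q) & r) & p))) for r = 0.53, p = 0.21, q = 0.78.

0.21

~p: Gödel ¬ of 0.21 = 0 (operand ≠ 0)
(p -> r): 0.21 ≤ 0.53, so result = 1
(p | r) = max(0.21, 0.53) = 0.53
((p | r) -> p): 0.53 > 0.21, so result = 0.21
(q | q) = max(0.78, 0.78) = 0.78
(((p | r) -> p) -> (q | q)): 0.21 ≤ 0.78, so result = 1
((((p | r) -> p) -> (q | q)) -> q): 1 > 0.78, so result = 0.78
(((((p | r) -> p) -> (q | q)) -> q) & r) = min(0.78, 0.53) = 0.53
((((((p | r) -> p) -> (q | q)) -> q) & r) & p) = min(0.53, 0.21) = 0.21
((p -> r) -> ((((((p | r) -> p) -> (q | q)) -> q) & r) & p)): 1 > 0.21, so result = 0.21
(~p | ((p -> r) -> ((((((p | r) -> p) -> (q | q)) -> q) & r) & p))) = max(0, 0.21) = 0.21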